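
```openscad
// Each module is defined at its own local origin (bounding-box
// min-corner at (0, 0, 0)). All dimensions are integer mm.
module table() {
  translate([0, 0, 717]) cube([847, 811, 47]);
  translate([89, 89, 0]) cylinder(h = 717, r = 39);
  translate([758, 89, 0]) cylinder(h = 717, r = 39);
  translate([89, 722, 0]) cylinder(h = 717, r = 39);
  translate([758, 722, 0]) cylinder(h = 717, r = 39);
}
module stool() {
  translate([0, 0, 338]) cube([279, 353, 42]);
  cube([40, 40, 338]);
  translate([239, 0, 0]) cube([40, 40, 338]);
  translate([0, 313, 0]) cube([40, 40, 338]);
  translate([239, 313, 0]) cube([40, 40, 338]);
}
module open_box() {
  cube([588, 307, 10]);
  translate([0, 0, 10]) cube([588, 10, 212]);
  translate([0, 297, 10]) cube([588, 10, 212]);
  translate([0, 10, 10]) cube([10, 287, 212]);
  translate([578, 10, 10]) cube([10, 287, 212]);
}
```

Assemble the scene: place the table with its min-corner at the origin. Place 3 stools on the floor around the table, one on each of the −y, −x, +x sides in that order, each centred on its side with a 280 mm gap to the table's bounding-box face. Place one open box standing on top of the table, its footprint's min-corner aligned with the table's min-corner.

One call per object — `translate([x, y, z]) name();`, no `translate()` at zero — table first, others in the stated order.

table();
translate([284, -633, 0]) stool();
translate([-559, 229, 0]) stool();
translate([1127, 229, 0]) stool();
translate([0, 0, 764]) open_box();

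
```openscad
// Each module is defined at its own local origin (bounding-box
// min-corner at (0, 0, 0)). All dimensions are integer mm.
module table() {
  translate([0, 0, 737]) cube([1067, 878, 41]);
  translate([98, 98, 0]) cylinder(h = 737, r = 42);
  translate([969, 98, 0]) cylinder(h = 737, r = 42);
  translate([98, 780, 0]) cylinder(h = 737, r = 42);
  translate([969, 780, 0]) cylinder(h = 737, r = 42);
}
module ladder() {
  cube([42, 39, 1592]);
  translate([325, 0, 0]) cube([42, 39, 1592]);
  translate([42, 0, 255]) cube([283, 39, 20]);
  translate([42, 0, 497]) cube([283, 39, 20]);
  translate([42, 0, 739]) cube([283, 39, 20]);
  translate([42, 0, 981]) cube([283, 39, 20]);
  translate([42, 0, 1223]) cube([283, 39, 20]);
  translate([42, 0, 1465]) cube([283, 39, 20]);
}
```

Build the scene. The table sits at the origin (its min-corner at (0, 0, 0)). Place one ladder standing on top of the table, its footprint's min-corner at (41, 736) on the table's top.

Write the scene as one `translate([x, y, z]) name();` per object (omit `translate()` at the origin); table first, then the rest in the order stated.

table();
translate([41, 736, 778]) ladder();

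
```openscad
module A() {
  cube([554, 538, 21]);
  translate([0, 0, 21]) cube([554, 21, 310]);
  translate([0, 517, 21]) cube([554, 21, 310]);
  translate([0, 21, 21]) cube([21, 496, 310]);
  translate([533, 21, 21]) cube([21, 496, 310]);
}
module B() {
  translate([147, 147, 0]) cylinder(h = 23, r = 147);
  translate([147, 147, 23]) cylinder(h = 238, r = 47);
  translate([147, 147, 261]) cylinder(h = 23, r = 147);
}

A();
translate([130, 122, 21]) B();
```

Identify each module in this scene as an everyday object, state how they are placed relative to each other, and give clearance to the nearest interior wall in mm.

Clearances: x = 109, y = 101; minimum 101 mm.

A is an open box. B is a spool. The spool sits inside the open box, centred. The clearance to the nearest interior wall is 101 mm.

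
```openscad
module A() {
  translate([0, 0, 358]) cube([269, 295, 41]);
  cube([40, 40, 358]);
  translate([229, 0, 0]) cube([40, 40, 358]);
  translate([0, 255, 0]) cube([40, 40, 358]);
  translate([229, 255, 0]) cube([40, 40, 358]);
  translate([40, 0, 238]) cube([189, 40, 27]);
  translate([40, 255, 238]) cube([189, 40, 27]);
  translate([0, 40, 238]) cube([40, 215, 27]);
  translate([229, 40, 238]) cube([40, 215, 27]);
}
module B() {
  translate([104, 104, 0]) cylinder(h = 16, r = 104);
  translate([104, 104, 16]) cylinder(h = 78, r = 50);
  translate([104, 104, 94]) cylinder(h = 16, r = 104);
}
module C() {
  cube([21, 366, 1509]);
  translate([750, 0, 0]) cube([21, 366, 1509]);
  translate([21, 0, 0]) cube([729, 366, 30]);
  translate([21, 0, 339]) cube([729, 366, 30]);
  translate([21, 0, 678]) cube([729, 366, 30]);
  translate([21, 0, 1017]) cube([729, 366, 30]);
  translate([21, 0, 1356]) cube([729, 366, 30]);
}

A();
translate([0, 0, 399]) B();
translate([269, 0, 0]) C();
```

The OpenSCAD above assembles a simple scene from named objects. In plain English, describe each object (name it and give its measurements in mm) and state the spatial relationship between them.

A is a four-legged stool. The seat is 269×295 mm, 41 mm thick, top at z = 399 mm. It stands on four square legs, each 40×40 mm in cross-section, from z = 0 to the seat underside, each flush with a corner of the seat. Four stretchers, 40 mm wide and 27 mm tall, connect adjacent legs with their undersides at z = 238 mm, each running between the inner faces of the legs it joins and aligned with the legs' outer faces on the other axis.

B is a spool: two coaxial disc flanges of radius 104 mm and thickness 16 mm, joined by a core cylinder of radius 50 mm and height 78 mm. The lower flange rests on z = 0 and the three cylinders share a vertical axis.

C is an open bookshelf. Two side panels, each 21 mm thick, 366 mm deep and 1509 mm tall, stand 771 mm apart (outside-to-outside). Between them sit 5 shelves, each 30 mm thick and 366 mm deep, spanning the full gap between the sides. The bottom shelf rests on the floor (its underside at z = 0) and the clear gap between one shelf's top and the next shelf's underside is 309 mm.

The spool is on top of the stool. The bookshelf is against the stool's +x side, with their −y faces flush.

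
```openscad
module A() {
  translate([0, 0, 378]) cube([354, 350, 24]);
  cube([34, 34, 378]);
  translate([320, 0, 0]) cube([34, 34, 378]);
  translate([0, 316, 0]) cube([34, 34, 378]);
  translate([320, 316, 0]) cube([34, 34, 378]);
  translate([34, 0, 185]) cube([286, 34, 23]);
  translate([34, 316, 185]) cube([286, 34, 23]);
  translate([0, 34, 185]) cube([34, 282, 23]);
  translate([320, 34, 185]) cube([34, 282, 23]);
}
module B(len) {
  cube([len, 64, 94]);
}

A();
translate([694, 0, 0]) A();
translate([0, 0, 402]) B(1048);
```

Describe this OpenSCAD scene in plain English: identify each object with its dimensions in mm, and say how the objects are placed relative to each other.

A is a simple wooden stool: a rectangular seat 354 mm (x) by 350 mm (y), 24 mm thick, top face at z = 402 mm, on four square legs, each 34×34 mm in cross-section. The legs rest on z = 0, each flush with a corner of the seat. Four stretchers, 34 mm wide and 23 mm tall, connect adjacent legs with their undersides at z = 185 mm, each running between the inner faces of the legs it joins and aligned with the legs' outer faces on the other axis.

B is a rectangular beam 1048 mm long (x), 64 mm deep (y), 94 mm thick (z).

The beam spans the tops of two stools placed 340 mm apart, resting at z = 402 mm.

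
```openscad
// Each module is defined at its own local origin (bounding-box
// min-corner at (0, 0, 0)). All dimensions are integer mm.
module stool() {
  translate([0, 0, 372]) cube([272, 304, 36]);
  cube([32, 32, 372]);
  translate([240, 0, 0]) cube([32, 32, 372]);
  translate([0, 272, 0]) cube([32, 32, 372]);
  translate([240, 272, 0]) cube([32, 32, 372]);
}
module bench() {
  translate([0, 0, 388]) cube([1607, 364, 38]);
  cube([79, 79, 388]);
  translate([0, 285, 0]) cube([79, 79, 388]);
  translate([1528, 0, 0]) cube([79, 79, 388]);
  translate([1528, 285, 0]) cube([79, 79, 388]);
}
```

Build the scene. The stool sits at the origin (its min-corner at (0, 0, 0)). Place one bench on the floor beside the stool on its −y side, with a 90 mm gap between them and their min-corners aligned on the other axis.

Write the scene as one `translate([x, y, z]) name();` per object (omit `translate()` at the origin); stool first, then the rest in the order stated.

stool();
translate([0, -454, 0]) bench();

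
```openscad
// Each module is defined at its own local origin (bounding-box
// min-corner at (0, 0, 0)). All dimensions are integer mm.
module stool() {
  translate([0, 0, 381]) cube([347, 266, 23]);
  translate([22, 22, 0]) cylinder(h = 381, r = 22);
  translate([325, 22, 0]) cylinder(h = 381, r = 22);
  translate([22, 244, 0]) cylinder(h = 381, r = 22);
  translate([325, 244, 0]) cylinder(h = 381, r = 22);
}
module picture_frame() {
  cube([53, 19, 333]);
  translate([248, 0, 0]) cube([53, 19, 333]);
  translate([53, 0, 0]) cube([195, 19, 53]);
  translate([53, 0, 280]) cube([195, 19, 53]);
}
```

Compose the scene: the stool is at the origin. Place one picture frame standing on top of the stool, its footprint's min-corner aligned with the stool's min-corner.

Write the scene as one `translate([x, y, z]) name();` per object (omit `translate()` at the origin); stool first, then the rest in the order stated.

stool();
translate([0, 0, 404]) picture_frame();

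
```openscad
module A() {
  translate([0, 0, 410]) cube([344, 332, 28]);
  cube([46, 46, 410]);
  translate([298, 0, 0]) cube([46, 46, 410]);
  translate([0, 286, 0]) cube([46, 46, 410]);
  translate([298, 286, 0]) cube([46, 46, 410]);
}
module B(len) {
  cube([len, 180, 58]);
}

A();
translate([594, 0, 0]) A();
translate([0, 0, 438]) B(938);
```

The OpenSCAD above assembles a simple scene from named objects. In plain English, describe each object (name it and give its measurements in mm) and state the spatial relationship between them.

A is a four-legged stool. The seat is a 344×332×28 mm slab whose top surface is at z = 438 mm; four square legs, each 46×46 mm in cross-section, run from the floor (z = 0) to the underside of the seat, each flush with a corner of the seat.

B is a rectangular beam 938 mm long (x), 180 mm deep (y), 58 mm thick (z).

The beam spans the tops of two stools placed 250 mm apart, resting at z = 438 mm.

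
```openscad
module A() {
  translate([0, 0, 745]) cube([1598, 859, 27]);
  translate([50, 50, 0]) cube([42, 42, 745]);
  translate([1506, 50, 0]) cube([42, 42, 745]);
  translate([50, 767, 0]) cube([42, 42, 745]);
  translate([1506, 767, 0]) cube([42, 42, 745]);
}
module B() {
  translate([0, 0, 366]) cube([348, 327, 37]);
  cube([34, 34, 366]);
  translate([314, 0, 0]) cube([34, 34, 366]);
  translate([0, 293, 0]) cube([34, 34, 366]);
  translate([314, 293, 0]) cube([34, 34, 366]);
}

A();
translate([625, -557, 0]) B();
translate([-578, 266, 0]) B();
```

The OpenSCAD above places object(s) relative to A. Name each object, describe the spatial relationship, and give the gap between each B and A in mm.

Each stool's nearest face is 230 mm from the table's bounding box.

A is a table. B is a stool. Two stools sit around the table at the −y, −x sides. The gap between each stool and the table is 230 mm.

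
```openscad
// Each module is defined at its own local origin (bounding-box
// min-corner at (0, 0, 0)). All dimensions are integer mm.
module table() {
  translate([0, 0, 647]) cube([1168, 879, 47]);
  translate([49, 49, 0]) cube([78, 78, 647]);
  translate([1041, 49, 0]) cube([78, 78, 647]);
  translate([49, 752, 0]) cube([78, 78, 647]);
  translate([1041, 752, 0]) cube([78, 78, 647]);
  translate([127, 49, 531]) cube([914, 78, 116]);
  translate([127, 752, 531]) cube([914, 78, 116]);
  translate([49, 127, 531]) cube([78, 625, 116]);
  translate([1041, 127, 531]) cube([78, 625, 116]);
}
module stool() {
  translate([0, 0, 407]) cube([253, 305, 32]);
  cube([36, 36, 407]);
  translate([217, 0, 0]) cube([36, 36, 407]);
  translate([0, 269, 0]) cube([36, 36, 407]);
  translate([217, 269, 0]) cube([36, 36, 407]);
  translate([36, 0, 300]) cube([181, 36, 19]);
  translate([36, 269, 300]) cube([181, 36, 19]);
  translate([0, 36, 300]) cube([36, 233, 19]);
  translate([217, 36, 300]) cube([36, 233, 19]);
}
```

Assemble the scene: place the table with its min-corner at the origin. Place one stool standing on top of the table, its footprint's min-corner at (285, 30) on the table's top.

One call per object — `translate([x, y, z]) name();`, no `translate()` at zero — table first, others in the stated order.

table();
translate([285, 30, 694]) stool();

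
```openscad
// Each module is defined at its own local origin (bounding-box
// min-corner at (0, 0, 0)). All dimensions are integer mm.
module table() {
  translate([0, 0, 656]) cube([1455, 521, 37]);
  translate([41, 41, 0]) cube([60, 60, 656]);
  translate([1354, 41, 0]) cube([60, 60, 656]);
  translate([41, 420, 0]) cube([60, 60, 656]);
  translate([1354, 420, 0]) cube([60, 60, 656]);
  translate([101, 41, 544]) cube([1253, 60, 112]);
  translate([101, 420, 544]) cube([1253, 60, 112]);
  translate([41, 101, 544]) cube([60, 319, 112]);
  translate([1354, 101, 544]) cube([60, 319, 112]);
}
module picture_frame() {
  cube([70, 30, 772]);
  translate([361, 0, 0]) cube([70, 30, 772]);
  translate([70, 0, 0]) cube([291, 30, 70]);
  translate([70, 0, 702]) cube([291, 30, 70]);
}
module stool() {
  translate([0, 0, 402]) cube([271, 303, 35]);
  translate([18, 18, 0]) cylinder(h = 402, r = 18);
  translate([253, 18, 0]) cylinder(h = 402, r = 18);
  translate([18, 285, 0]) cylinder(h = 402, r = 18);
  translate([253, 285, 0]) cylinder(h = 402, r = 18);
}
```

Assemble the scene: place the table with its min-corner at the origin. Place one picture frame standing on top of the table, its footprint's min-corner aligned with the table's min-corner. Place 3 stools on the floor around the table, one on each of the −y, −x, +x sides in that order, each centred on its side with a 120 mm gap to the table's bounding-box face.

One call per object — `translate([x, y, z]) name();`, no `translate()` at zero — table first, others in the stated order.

table();
translate([0, 0, 693]) picture_frame();
translate([592, -423, 0]) stool();
translate([-391, 109, 0]) stool();
translate([1575, 109, 0]) stool();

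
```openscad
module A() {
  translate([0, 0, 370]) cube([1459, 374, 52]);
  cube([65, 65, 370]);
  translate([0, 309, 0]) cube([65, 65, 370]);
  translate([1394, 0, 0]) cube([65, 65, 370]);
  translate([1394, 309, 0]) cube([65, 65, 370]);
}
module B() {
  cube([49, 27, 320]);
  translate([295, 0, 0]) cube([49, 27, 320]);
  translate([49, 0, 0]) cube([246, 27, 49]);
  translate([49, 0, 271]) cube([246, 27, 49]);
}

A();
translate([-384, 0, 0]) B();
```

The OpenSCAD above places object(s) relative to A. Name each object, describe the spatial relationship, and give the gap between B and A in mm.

The picture frame's nearest face is 40 mm from the bench's −x face.

A is a bench. B is a picture frame. The picture frame is on the floor beside the bench on its −x side. The gap between the picture frame and the bench is 40 mm.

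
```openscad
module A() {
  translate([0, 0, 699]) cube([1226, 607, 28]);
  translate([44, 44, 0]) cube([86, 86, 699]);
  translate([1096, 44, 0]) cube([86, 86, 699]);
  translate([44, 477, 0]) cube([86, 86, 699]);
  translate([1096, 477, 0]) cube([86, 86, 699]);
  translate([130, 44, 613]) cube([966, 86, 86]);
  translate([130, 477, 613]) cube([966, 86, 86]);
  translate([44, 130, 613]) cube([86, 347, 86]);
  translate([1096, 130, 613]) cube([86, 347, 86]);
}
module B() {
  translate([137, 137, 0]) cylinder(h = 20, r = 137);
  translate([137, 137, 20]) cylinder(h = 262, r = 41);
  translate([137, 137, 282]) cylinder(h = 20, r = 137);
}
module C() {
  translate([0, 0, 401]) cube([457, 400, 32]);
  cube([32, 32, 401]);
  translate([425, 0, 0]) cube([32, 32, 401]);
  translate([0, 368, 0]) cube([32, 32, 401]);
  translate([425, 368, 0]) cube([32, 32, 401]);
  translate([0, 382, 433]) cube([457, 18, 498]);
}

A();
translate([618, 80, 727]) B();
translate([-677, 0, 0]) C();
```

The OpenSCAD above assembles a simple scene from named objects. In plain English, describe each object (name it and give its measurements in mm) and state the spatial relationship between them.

A is a table: top 1226 mm (x) × 607 mm (y), 28 mm thick, upper face at z = 727 mm, on four 86×86 mm square legs, each inset 44 mm from the nearest pair of top edges, running from z = 0 to the bottom of the top. Four apron rails, 86 mm thick and 86 mm tall, run between adjacent legs with their top edges flush with the underside of the top and their outer faces flush with the legs' outer faces.

B is a spool: two coaxial disc flanges of radius 137 mm and thickness 20 mm, joined by a core cylinder of radius 41 mm and height 262 mm. The lower flange rests on z = 0 and the three cylinders share a vertical axis.

C is a chair: 457×400 mm seat, 32 mm thick, top at z = 433 mm, on four 32 mm square corner legs flush with the seat edges. A 18 mm thick backrest slab spans the full seat width, extending 498 mm above the seat top, its back face flush with the seat's +y edge.

The spool is on top of the table. The chair is on the floor beside the table on its −x side.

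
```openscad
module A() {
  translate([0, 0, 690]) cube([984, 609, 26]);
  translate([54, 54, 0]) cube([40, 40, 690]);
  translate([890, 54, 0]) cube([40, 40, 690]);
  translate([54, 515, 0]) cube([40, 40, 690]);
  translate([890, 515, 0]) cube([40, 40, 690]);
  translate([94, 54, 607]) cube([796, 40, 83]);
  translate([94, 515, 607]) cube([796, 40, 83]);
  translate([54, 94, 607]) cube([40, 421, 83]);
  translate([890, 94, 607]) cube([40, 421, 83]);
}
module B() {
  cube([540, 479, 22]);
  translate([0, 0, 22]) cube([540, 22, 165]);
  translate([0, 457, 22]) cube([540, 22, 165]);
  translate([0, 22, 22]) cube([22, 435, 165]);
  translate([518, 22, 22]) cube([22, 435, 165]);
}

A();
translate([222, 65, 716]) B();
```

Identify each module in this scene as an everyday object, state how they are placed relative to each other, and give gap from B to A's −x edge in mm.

The open box's min-x is at 222; the table's min-x is 0; gap = 222 mm.

A is a table. B is an open box. The open box is on top of the table, centred. The gap from the open box to the table's −x edge is 222 mm.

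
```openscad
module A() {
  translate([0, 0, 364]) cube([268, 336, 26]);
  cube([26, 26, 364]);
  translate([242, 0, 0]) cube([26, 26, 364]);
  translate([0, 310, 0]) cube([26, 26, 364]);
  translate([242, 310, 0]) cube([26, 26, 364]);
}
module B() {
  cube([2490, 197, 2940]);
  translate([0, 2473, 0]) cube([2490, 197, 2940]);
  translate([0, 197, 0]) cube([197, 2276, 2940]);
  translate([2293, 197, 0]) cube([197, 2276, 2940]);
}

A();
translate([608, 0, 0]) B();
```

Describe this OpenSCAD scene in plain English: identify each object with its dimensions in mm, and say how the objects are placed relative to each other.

A is a four-legged stool. The seat is a 268×336×26 mm slab whose top surface is at z = 390 mm; four square legs, each 26×26 mm in cross-section, run from the floor (z = 0) to the underside of the seat, each flush with a corner of the seat.

B is the wall frame of a small rectangular building: four walls, each 2940 mm tall and 197 mm thick, enclosing a footprint 2490 mm (x) by 2670 mm (y) outside-to-outside, with no floor or roof. The front and back walls (the −y and +y sides) span the full width; the two side walls fit between them.

The house frame is on the floor beside the stool on its +x side.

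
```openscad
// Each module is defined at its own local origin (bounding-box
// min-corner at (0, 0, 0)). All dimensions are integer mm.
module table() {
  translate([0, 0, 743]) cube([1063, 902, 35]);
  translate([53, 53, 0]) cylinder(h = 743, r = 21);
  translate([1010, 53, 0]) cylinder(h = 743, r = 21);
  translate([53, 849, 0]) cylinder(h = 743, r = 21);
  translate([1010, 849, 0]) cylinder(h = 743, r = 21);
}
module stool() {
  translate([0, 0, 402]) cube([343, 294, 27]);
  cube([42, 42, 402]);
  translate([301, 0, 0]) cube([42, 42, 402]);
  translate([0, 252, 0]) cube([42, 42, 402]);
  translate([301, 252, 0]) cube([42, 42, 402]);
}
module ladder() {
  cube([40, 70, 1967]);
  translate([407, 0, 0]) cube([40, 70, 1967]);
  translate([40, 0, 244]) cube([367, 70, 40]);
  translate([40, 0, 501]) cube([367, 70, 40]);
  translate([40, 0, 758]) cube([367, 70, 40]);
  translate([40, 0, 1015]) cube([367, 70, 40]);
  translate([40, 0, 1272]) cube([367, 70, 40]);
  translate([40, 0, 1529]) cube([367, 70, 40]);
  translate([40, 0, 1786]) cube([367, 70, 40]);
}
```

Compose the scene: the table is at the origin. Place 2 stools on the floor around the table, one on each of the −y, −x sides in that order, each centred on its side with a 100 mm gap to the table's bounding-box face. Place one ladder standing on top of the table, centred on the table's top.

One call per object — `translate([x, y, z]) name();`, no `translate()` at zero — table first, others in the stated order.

table();
translate([360, -394, 0]) stool();
translate([-443, 304, 0]) stool();
translate([308, 416, 778]) ladder();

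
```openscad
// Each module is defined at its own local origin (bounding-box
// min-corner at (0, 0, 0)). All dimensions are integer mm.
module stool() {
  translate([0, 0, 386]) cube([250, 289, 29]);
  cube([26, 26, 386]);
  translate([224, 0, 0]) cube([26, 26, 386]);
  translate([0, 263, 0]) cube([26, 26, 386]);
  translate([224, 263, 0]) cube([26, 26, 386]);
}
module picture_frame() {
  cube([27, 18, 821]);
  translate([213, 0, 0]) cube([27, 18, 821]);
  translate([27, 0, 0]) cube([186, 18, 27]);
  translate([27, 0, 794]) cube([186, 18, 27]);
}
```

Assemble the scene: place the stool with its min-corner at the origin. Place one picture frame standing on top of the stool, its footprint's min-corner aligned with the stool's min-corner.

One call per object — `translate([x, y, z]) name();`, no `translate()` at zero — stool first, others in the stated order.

stool();
translate([0, 0, 415]) picture_frame();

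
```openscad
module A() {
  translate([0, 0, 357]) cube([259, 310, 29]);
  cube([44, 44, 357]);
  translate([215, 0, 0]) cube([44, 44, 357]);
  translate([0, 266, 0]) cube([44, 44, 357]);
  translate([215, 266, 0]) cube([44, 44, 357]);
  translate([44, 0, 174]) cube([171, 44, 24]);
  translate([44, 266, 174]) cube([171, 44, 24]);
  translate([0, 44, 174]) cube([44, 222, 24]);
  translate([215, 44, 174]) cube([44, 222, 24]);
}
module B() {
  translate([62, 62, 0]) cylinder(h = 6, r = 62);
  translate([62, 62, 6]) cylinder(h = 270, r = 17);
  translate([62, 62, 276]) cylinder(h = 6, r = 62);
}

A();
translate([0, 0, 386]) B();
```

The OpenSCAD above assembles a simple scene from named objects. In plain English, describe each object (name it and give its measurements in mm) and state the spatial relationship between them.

A is a simple wooden stool: a rectangular seat 259 mm (x) by 310 mm (y), 29 mm thick, top face at z = 386 mm, on four square legs, each 44×44 mm in cross-section. The legs rest on z = 0, each flush with a corner of the seat. Four stretchers, 44 mm wide and 24 mm tall, connect adjacent legs with their undersides at z = 174 mm, each running between the inner faces of the legs it joins and aligned with the legs' outer faces on the other axis.

B is a spool: two coaxial disc flanges of radius 62 mm and thickness 6 mm, joined by a core cylinder of radius 17 mm and height 270 mm. The lower flange rests on z = 0 and the three cylinders share a vertical axis.

The spool is on top of the stool.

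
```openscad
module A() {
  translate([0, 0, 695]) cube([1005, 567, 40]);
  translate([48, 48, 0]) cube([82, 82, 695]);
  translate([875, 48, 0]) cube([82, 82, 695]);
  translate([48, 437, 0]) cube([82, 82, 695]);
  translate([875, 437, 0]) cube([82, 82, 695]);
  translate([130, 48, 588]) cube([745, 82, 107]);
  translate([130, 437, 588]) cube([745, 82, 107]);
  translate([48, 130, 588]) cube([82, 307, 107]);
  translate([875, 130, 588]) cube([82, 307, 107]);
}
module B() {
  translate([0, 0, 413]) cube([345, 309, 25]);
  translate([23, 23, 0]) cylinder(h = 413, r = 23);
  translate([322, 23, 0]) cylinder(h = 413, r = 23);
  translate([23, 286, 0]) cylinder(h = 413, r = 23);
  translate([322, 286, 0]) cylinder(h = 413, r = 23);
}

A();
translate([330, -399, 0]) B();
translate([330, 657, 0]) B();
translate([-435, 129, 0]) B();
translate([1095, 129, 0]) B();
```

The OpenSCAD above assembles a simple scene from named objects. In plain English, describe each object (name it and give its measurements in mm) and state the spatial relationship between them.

A is a table: top 1005 mm (x) × 567 mm (y), 40 mm thick, upper face at z = 735 mm, on four 82×82 mm square legs, each inset 48 mm from the nearest pair of top edges, running from z = 0 to the bottom of the top. Four apron rails, 82 mm thick and 107 mm tall, run between adjacent legs with their top edges flush with the underside of the top and their outer faces flush with the legs' outer faces.

B is a four-legged stool. The seat is a 345×309×25 mm slab whose top surface is at z = 438 mm; four round legs, each 46 mm in diameter, run from the floor (z = 0) to the underside of the seat, each leg's axis is inset half a diameter from the nearest pair of seat edges (so the leg's bounding box is flush with the corner).

Four stools sit around the table at the −y, +y, −x, +x sides.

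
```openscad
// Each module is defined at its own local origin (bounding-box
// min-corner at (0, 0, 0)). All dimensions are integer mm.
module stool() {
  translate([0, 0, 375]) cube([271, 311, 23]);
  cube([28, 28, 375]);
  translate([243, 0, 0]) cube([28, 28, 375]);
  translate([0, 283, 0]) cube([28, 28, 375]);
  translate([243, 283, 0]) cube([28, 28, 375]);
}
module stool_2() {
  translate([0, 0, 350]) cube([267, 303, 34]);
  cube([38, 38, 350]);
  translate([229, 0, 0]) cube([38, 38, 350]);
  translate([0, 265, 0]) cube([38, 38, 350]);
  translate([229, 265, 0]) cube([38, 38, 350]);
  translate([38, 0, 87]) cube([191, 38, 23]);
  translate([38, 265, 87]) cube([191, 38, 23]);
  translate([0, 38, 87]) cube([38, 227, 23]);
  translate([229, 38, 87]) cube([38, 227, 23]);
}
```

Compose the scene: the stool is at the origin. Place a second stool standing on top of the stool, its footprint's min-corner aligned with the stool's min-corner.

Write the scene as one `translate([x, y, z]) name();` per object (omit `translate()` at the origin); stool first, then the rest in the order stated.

stool();
translate([0, 0, 398]) stool_2();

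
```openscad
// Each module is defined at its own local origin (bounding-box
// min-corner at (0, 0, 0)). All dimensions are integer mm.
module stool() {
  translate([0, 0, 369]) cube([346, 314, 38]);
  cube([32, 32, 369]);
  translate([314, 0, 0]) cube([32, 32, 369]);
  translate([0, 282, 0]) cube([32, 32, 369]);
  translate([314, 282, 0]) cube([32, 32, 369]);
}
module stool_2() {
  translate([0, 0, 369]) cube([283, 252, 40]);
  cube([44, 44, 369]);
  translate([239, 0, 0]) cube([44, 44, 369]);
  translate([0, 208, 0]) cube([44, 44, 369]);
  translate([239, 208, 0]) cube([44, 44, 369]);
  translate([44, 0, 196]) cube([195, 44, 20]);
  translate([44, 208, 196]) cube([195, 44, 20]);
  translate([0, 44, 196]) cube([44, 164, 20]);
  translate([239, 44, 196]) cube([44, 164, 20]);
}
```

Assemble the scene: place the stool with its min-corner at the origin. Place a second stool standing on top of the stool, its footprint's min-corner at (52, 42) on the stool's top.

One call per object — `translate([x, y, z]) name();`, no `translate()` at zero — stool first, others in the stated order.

stool();
translate([52, 42, 407]) stool_2();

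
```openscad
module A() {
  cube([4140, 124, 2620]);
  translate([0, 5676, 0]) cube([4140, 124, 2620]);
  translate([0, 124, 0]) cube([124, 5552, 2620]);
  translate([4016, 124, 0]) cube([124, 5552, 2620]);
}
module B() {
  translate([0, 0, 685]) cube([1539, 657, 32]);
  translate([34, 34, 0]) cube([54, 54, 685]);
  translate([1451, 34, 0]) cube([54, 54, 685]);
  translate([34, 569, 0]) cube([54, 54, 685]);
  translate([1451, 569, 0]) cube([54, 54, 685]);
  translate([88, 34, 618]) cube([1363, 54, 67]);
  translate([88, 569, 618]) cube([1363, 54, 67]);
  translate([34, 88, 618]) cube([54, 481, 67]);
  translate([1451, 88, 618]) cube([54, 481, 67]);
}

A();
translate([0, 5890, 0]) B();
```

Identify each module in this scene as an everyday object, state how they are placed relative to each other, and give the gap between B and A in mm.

The table's nearest face is 90 mm from the house frame's +y face.

A is a house frame. B is a table. The table is on the floor beside the house frame on its +y side. The gap between the table and the house frame is 90 mm.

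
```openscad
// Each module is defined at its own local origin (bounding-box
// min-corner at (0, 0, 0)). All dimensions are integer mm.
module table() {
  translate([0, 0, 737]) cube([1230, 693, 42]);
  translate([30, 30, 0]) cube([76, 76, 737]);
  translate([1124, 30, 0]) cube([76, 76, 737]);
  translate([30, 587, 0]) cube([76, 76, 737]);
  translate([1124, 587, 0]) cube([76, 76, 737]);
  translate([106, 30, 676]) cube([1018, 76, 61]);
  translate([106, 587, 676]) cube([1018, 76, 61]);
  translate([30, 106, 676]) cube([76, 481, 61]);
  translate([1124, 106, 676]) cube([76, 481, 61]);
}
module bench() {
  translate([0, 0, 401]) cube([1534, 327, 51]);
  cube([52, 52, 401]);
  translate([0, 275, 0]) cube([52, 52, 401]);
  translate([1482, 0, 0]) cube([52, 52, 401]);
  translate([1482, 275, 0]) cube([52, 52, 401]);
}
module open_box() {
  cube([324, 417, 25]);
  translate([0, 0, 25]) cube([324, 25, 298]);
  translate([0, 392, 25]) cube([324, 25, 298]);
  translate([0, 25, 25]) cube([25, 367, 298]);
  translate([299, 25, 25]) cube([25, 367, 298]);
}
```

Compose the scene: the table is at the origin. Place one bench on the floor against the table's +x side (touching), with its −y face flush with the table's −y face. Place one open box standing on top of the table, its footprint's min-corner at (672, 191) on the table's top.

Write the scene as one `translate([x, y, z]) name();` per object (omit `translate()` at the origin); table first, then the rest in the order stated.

table();
translate([1230, 0, 0]) bench();
translate([672, 191, 779]) open_box();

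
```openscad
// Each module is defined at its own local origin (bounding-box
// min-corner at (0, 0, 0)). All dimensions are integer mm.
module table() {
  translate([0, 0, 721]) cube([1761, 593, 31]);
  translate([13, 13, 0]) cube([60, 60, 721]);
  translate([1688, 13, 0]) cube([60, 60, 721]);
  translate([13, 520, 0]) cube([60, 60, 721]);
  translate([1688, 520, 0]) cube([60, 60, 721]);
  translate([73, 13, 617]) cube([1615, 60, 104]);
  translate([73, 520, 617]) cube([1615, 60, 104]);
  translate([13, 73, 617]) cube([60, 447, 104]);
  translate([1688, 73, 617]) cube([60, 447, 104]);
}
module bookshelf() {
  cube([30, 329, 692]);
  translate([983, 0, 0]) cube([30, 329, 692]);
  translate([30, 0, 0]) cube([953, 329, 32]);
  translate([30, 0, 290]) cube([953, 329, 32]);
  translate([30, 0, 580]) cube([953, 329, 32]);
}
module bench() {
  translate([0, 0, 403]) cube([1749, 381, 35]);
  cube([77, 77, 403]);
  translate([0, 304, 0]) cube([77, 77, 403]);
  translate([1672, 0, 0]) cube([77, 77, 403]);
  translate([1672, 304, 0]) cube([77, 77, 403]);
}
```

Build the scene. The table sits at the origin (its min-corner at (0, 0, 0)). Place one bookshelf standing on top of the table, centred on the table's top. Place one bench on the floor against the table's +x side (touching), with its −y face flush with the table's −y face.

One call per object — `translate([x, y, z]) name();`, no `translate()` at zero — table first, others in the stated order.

table();
translate([374, 132, 752]) bookshelf();
translate([1761, 0, 0]) bench();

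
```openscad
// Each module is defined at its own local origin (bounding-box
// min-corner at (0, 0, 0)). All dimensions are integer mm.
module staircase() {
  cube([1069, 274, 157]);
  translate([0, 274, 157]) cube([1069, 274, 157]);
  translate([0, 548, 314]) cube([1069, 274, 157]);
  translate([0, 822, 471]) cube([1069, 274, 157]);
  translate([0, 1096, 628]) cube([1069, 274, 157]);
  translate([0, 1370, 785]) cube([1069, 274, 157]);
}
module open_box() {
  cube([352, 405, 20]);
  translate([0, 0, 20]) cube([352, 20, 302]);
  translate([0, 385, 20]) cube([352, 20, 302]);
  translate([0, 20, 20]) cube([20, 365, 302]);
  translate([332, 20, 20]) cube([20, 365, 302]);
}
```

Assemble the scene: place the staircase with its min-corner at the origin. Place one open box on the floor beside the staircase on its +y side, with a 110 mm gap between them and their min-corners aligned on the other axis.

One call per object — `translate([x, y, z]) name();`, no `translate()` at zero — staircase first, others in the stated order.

staircase();
translate([0, 1754, 0]) open_box();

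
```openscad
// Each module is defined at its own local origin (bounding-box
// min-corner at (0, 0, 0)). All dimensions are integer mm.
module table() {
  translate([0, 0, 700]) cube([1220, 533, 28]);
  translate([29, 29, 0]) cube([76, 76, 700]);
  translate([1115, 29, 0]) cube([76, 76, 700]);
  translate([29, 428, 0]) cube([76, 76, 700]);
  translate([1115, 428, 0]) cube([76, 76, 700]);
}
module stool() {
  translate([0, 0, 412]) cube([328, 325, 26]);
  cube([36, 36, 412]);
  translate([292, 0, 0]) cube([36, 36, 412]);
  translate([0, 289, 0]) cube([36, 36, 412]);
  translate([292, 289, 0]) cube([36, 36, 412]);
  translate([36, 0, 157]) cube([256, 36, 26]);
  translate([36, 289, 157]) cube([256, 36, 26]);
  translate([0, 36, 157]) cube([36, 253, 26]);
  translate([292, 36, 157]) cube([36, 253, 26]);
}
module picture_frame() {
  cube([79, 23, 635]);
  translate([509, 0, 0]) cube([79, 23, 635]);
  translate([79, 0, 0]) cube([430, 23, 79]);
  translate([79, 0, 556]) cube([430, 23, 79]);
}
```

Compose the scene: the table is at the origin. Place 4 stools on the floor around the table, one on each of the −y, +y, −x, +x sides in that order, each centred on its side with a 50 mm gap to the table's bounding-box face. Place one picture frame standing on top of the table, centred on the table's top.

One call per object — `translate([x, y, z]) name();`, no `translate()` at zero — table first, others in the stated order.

table();
translate([446, -375, 0]) stool();
translate([446, 583, 0]) stool();
translate([-378, 104, 0]) stool();
translate([1270, 104, 0]) stool();
translate([316, 255, 728]) picture_frame();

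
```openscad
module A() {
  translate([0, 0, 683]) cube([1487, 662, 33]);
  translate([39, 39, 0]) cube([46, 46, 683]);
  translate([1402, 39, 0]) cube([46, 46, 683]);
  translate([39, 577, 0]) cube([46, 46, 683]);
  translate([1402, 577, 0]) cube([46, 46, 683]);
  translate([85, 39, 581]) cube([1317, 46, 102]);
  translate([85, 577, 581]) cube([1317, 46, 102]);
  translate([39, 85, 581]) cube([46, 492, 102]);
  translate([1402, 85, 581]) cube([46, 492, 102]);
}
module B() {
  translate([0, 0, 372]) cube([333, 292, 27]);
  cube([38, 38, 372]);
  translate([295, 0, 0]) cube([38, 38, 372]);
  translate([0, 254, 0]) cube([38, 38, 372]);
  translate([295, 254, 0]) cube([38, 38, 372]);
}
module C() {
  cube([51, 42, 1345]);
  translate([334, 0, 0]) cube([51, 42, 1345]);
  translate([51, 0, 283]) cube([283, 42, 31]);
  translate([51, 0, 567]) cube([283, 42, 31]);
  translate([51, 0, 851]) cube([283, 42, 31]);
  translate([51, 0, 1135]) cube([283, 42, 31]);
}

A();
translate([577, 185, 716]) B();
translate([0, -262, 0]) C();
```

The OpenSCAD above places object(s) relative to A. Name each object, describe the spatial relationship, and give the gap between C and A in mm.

The ladder's nearest face is 220 mm from the table's −y face.

A is a table. B is a stool. C is a ladder. The stool is on top of the table, centred. The ladder is on the floor beside the table on its −y side. The gap between the ladder and the table is 220 mm.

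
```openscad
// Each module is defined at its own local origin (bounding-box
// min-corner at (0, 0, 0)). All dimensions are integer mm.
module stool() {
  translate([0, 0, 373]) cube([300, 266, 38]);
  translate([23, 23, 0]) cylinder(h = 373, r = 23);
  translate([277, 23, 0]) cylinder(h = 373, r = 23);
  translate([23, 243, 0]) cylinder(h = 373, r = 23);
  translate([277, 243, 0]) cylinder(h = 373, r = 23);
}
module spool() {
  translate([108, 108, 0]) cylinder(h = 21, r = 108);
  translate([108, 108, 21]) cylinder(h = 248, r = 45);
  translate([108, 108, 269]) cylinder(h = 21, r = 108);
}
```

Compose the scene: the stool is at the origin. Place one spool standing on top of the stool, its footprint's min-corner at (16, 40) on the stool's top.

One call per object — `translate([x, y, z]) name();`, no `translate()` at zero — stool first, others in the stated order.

stool();
translate([16, 40, 411]) spool();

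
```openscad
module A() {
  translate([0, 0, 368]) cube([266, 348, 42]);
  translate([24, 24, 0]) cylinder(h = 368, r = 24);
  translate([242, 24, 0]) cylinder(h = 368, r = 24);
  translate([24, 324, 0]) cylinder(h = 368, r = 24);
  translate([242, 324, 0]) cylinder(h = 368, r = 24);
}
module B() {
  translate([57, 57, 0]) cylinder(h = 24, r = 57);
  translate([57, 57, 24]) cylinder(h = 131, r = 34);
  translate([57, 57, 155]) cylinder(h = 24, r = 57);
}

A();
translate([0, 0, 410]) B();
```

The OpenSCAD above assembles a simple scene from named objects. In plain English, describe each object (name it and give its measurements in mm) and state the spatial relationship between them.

A is a four-legged stool. The seat is a 266×348×42 mm slab whose top surface is at z = 410 mm; four round legs, each 48 mm in diameter, run from the floor (z = 0) to the underside of the seat, each leg's axis is inset half a diameter from the nearest pair of seat edges (so the leg's bounding box is flush with the corner).

B is a spool: two coaxial disc flanges of radius 57 mm and thickness 24 mm, joined by a core cylinder of radius 34 mm and height 131 mm. The lower flange rests on z = 0 and the three cylinders share a vertical axis.

The spool is on top of the stool.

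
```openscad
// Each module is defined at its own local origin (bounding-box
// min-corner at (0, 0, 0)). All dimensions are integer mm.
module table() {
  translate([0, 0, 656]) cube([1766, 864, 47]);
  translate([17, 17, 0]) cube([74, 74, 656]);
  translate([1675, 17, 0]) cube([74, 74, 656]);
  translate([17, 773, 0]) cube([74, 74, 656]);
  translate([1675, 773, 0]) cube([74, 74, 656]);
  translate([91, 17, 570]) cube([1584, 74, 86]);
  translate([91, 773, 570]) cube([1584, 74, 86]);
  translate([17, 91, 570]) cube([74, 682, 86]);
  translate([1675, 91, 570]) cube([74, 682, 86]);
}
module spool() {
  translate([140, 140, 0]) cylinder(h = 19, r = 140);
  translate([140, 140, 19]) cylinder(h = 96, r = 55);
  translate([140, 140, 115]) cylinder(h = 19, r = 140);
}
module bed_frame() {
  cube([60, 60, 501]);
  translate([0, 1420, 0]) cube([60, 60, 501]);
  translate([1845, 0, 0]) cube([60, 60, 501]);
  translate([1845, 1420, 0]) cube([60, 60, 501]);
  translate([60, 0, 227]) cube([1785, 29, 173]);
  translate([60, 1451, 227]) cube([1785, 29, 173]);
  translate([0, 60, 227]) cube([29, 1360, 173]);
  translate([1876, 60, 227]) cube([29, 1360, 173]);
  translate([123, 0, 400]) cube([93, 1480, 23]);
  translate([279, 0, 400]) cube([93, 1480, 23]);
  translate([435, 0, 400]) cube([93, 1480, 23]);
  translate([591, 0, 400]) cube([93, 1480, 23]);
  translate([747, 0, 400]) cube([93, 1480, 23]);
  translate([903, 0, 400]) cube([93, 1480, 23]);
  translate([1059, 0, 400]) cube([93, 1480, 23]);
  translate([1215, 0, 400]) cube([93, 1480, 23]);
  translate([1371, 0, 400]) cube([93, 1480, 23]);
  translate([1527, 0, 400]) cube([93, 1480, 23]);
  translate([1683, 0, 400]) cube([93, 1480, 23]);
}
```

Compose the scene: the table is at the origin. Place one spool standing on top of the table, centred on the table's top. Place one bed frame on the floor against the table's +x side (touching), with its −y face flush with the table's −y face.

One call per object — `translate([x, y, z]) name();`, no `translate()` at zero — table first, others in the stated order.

table();
translate([743, 292, 703]) spool();
translate([1766, 0, 0]) bed_frame();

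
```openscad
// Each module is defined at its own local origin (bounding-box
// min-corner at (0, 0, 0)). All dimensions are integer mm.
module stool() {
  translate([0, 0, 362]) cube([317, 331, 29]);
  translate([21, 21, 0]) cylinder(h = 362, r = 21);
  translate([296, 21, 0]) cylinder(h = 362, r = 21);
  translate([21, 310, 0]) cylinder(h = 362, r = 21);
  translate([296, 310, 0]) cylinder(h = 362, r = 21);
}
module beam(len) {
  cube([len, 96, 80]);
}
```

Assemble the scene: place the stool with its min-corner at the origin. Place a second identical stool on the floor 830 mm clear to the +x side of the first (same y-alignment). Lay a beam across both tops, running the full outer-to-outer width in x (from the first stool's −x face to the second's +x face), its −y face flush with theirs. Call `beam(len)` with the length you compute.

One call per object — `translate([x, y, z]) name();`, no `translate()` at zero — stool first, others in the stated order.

stool();
translate([1147, 0, 0]) stool();
translate([0, 0, 391]) beam(1464);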